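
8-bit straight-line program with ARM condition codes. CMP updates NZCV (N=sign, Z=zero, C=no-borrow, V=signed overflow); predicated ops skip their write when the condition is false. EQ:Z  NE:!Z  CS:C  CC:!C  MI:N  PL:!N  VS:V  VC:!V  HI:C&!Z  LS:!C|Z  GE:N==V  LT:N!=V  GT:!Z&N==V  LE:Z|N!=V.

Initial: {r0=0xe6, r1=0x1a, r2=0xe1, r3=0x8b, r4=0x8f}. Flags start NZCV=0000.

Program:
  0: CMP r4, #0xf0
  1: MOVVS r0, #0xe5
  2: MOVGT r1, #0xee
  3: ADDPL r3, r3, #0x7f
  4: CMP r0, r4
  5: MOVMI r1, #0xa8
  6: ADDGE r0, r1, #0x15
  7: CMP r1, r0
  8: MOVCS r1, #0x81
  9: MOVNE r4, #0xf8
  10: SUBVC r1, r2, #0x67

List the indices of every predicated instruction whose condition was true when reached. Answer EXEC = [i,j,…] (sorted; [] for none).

0: ✓ CMP  NZCV=1000
1: · MOVVS
2: · MOVGT
3: · ADDPL
4: ✓ CMP  NZCV=0010
5: · MOVMI
6: ✓ ADDGE  r0←0x2f
7: ✓ CMP  NZCV=1000
8: · MOVCS
9: ✓ MOVNE  r4←0xf8
10: ✓ SUBVC  r1←0x7a

EXEC = [6,9,10]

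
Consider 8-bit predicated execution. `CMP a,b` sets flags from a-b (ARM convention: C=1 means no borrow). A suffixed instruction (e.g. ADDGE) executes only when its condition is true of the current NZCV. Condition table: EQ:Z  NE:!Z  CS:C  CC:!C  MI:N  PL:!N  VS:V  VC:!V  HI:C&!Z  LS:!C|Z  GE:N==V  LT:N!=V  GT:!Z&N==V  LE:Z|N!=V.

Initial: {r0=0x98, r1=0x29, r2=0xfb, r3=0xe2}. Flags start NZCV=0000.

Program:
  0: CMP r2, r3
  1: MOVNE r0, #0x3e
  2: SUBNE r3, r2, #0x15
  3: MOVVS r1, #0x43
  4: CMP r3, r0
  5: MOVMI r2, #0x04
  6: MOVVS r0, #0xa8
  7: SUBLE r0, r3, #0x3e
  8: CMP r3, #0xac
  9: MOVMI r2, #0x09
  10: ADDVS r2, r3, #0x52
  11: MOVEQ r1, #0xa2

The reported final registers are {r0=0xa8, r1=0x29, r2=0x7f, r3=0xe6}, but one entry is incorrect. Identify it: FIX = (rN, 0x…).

0: ✓ CMP  NZCV=0010
1: ✓ MOVNE  r0←0x3e
2: ✓ SUBNE  r3←0xe6
3: · MOVVS
4: ✓ CMP  NZCV=1010
5: ✓ MOVMI  r2←0x04
6: · MOVVS
7: ✓ SUBLE  r0←0xa8
8: ✓ CMP  NZCV=0010
9: · MOVMI
10: · ADDVS
11: · MOVEQ

FIX = (r2, 0x04)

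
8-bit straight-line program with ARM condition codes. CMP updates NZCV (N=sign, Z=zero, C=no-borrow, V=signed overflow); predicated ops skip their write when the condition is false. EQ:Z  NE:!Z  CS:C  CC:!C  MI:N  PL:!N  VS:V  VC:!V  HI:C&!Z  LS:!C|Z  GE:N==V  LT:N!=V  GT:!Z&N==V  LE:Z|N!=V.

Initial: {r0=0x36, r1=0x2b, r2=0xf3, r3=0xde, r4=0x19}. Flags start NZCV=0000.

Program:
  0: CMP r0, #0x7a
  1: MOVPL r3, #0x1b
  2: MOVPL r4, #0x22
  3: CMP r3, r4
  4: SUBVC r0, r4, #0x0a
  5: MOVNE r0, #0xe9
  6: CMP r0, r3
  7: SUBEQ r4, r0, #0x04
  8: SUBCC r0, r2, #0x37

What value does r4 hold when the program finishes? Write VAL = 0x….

[0] flags=1000 → (cmp)
[1] flags=1000 PL?F → skip
[2] flags=1000 PL?F → skip
[3] flags=1010 → (cmp)
[4] flags=1010 VC?T → r0=0x0f
[5] flags=1010 NE?T → r0=0xe9
[6] flags=0010 → (cmp)
[7] flags=0010 EQ?F → skip
[8] flags=0010 CC?F → skip

VAL = 0x19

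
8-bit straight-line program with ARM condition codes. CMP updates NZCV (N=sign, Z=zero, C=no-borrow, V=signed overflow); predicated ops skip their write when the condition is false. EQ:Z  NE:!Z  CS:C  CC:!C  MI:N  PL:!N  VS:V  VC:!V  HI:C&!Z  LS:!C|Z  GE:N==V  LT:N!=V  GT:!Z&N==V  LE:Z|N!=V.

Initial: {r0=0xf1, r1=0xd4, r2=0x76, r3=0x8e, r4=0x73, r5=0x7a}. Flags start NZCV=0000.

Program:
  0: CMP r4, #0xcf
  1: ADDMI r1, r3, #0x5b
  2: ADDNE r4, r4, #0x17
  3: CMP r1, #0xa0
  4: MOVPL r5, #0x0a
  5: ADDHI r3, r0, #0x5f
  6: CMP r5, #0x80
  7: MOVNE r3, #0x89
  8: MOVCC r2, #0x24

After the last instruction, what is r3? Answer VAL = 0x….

VAL = 0x89

[0] flags=1001 → (cmp)
[1] flags=1001 MI?T → r1=0xe9
[2] flags=1001 NE?T → r4=0x8a
[3] flags=0010 → (cmp)
[4] flags=0010 PL?T → r5=0x0a
[5] flags=0010 HI?T → r3=0x50
[6] flags=1001 → (cmp)
[7] flags=1001 NE?T → r3=0x89
[8] flags=1001 CC?T → r2=0x24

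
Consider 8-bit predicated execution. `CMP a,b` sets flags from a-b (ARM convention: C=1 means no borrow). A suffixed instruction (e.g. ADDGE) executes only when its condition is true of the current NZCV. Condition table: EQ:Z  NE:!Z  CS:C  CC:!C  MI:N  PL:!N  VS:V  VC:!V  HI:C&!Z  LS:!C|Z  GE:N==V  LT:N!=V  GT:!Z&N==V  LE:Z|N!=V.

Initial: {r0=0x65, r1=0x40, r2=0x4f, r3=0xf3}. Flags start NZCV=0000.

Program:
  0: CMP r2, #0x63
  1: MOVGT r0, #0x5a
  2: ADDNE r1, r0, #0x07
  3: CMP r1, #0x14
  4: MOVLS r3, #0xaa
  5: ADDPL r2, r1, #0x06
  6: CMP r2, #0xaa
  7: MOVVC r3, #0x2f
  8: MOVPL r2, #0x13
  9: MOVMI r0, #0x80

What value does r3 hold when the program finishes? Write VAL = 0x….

VAL = 0xf3

0: ✓ CMP  NZCV=1000
1: · MOVGT
2: ✓ ADDNE  r1←0x6c
3: ✓ CMP  NZCV=0010
4: · MOVLS
5: ✓ ADDPL  r2←0x72
6: ✓ CMP  NZCV=1001
7: · MOVVC
8: · MOVPL
9: ✓ MOVMI  r0←0x80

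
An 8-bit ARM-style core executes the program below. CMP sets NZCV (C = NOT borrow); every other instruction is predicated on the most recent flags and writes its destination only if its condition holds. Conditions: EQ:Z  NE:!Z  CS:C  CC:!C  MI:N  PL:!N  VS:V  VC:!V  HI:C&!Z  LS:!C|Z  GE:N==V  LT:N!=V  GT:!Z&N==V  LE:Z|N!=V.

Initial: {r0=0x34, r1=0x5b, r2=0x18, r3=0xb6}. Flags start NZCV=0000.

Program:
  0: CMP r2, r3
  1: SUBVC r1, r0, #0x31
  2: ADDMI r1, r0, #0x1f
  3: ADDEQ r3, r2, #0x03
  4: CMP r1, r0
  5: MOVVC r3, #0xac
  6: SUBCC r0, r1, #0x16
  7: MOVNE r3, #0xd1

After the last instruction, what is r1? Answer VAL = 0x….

0: ✓ CMP  NZCV=0000
1: ✓ SUBVC  r1←0x03
2: · ADDMI
3: · ADDEQ
4: ✓ CMP  NZCV=1000
5: ✓ MOVVC  r3←0xac
6: ✓ SUBCC  r0←0xed
7: ✓ MOVNE  r3←0xd1

VAL = 0x03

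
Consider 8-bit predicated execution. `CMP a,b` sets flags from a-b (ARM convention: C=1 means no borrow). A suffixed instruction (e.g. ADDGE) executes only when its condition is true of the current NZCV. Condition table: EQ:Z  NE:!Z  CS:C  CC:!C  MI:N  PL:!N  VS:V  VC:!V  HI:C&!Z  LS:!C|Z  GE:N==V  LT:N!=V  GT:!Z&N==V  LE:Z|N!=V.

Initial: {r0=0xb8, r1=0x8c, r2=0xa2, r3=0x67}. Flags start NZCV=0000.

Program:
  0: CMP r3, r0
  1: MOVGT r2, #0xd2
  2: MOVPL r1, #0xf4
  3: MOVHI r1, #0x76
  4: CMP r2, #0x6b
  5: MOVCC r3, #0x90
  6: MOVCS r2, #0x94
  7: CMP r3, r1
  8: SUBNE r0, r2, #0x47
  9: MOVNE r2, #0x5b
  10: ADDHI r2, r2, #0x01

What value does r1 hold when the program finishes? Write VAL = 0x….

0: ✓ CMP  NZCV=1001
1: ✓ MOVGT  r2←0xd2
2: · MOVPL
3: · MOVHI
4: ✓ CMP  NZCV=0011
5: · MOVCC
6: ✓ MOVCS  r2←0x94
7: ✓ CMP  NZCV=1001
8: ✓ SUBNE  r0←0x4d
9: ✓ MOVNE  r2←0x5b
10: · ADDHI

VAL = 0x8c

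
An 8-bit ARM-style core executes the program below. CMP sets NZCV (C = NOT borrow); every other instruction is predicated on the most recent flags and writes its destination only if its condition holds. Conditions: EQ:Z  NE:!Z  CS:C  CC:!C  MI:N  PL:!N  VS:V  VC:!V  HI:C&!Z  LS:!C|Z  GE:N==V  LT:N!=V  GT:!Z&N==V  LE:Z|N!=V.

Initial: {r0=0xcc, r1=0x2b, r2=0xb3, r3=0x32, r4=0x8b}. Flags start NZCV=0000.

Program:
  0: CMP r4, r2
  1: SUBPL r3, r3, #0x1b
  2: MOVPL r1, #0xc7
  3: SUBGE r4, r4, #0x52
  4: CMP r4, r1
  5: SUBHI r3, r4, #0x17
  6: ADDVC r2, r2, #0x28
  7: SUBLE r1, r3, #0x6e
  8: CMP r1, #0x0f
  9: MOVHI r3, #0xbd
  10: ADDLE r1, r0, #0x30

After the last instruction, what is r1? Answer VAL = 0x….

[0] flags=1000 → (cmp)
[1] flags=1000 PL?F → skip
[2] flags=1000 PL?F → skip
[3] flags=1000 GE?F → skip
[4] flags=0011 → (cmp)
[5] flags=0011 HI?T → r3=0x74
[6] flags=0011 VC?F → skip
[7] flags=0011 LE?T → r1=0x06
[8] flags=1000 → (cmp)
[9] flags=1000 HI?F → skip
[10] flags=1000 LE?T → r1=0xfc

VAL = 0xfc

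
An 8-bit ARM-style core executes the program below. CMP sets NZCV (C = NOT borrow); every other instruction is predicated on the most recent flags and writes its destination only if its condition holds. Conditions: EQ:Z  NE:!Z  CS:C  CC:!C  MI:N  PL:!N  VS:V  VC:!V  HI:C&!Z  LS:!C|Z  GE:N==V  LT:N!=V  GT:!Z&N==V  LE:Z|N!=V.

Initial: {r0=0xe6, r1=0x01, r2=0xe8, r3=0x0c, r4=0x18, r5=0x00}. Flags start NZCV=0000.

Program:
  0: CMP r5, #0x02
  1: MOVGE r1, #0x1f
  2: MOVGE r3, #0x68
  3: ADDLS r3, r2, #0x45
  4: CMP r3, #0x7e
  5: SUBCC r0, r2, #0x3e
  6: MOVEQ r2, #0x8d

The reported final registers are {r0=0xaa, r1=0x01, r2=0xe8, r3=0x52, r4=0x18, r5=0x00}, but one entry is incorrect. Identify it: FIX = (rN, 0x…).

0: ✓ CMP  NZCV=1000
1: · MOVGE
2: · MOVGE
3: ✓ ADDLS  r3←0x2d
4: ✓ CMP  NZCV=1000
5: ✓ SUBCC  r0←0xaa
6: · MOVEQ

FIX = (r3, 0x2d)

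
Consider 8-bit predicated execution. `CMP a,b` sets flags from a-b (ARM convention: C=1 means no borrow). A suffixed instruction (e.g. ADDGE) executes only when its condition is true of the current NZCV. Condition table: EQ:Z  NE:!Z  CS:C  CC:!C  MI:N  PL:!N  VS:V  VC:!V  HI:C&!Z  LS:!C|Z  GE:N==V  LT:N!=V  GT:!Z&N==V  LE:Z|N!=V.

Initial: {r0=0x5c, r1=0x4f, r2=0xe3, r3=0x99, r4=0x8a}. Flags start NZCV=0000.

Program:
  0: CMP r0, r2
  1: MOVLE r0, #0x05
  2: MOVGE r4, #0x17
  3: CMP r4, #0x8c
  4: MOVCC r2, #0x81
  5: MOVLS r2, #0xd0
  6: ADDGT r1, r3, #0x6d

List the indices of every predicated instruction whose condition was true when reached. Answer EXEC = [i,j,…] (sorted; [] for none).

EXEC = [2,4,5,6]

[0] flags=0000 → (cmp)
[1] flags=0000 LE?F → skip
[2] flags=0000 GE?T → r4=0x17
[3] flags=1001 → (cmp)
[4] flags=1001 CC?T → r2=0x81
[5] flags=1001 LS?T → r2=0xd0
[6] flags=1001 GT?T → r1=0x06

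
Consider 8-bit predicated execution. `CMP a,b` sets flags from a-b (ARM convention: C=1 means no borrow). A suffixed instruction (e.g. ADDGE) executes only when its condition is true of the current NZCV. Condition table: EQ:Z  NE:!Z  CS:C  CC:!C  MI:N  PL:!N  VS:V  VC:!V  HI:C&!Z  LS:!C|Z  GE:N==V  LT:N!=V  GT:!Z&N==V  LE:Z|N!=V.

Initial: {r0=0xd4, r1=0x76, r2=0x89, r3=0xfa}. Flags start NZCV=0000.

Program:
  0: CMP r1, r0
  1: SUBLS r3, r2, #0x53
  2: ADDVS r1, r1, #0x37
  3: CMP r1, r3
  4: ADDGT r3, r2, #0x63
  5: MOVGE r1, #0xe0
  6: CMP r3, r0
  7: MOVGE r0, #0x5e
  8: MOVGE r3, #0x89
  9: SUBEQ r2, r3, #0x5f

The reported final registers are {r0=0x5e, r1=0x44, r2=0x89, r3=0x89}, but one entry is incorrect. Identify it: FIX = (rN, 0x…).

FIX = (r1, 0xad)

[0] flags=1001 → (cmp)
[1] flags=1001 LS?T → r3=0x36
[2] flags=1001 VS?T → r1=0xad
[3] flags=0011 → (cmp)
[4] flags=0011 GT?F → skip
[5] flags=0011 GE?F → skip
[6] flags=0000 → (cmp)
[7] flags=0000 GE?T → r0=0x5e
[8] flags=0000 GE?T → r3=0x89
[9] flags=0000 EQ?F → skip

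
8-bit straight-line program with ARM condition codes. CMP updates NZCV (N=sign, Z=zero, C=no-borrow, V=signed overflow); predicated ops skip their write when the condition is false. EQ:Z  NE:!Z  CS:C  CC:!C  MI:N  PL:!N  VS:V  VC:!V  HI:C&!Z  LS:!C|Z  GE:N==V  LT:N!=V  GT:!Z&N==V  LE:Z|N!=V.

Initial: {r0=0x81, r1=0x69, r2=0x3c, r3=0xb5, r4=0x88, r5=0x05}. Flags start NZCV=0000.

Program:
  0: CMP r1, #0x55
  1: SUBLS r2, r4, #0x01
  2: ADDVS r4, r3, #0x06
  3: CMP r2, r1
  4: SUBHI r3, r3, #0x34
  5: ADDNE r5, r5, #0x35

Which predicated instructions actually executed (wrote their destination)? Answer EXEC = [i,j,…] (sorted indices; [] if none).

EXEC = [5]

[0] flags=0010 → (cmp)
[1] flags=0010 LS?F → skip
[2] flags=0010 VS?F → skip
[3] flags=1000 → (cmp)
[4] flags=1000 HI?F → skip
[5] flags=1000 NE?T → r5=0x3a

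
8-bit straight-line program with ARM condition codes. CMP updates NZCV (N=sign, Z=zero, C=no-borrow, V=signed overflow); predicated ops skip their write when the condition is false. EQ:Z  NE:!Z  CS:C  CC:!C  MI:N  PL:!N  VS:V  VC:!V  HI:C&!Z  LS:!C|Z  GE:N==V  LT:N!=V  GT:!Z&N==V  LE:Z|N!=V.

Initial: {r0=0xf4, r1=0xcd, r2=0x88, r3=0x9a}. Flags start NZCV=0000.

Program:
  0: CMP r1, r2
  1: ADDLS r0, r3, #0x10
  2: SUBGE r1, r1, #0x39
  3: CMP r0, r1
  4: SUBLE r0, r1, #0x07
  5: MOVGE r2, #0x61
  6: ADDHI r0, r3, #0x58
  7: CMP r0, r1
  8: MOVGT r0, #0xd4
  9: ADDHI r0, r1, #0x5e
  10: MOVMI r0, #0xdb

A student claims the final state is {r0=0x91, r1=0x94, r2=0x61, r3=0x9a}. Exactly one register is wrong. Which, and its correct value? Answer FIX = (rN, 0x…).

FIX = (r0, 0xf2)

0: ✓ CMP  NZCV=0010
1: · ADDLS
2: ✓ SUBGE  r1←0x94
3: ✓ CMP  NZCV=0010
4: · SUBLE
5: ✓ MOVGE  r2←0x61
6: ✓ ADDHI  r0←0xf2
7: ✓ CMP  NZCV=0010
8: ✓ MOVGT  r0←0xd4
9: ✓ ADDHI  r0←0xf2
10: · MOVMI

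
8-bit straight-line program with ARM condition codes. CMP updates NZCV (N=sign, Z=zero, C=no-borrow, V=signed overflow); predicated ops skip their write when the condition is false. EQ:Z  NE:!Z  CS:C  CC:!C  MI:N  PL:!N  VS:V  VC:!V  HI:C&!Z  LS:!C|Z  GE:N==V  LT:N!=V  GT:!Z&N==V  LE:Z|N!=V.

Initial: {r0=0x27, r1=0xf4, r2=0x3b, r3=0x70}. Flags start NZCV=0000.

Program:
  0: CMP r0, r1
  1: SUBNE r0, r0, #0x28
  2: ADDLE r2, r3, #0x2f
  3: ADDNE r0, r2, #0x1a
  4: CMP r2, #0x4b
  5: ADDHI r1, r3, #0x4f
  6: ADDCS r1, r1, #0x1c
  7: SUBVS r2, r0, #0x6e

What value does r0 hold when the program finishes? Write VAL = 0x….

[0] flags=0000 → (cmp)
[1] flags=0000 NE?T → r0=0xff
[2] flags=0000 LE?F → skip
[3] flags=0000 NE?T → r0=0x55
[4] flags=1000 → (cmp)
[5] flags=1000 HI?F → skip
[6] flags=1000 CS?F → skip
[7] flags=1000 VS?F → skip

VAL = 0x55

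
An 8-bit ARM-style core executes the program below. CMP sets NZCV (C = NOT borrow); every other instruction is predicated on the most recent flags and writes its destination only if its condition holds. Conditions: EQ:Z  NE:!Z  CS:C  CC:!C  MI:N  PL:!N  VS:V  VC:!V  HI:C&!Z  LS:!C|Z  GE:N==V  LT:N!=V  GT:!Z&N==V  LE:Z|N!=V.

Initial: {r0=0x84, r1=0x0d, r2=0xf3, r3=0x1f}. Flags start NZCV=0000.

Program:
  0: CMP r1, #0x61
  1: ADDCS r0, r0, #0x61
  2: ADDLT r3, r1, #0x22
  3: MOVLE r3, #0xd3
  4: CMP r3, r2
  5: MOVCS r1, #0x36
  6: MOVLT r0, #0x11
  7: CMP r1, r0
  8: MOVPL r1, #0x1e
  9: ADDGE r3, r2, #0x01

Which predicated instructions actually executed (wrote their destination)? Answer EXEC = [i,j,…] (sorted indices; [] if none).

0: ✓ CMP  NZCV=1000
1: · ADDCS
2: ✓ ADDLT  r3←0x2f
3: ✓ MOVLE  r3←0xd3
4: ✓ CMP  NZCV=1000
5: · MOVCS
6: ✓ MOVLT  r0←0x11
7: ✓ CMP  NZCV=1000
8: · MOVPL
9: · ADDGE

EXEC = [2,3,6]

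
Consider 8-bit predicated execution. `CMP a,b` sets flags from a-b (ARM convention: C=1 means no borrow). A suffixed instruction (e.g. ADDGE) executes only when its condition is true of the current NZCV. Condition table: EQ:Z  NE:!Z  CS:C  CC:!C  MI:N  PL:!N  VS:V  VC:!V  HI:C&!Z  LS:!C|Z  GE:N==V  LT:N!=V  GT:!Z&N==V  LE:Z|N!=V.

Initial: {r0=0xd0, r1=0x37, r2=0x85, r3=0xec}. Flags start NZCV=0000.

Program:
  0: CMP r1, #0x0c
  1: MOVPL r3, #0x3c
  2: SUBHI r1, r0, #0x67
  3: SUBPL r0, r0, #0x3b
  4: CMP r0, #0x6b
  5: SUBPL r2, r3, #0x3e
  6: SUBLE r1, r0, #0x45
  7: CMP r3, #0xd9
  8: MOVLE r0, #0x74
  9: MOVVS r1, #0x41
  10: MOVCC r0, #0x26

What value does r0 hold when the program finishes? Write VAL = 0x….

0: ✓ CMP  NZCV=0010
1: ✓ MOVPL  r3←0x3c
2: ✓ SUBHI  r1←0x69
3: ✓ SUBPL  r0←0x95
4: ✓ CMP  NZCV=0011
5: ✓ SUBPL  r2←0xfe
6: ✓ SUBLE  r1←0x50
7: ✓ CMP  NZCV=0000
8: · MOVLE
9: · MOVVS
10: ✓ MOVCC  r0←0x26

VAL = 0x26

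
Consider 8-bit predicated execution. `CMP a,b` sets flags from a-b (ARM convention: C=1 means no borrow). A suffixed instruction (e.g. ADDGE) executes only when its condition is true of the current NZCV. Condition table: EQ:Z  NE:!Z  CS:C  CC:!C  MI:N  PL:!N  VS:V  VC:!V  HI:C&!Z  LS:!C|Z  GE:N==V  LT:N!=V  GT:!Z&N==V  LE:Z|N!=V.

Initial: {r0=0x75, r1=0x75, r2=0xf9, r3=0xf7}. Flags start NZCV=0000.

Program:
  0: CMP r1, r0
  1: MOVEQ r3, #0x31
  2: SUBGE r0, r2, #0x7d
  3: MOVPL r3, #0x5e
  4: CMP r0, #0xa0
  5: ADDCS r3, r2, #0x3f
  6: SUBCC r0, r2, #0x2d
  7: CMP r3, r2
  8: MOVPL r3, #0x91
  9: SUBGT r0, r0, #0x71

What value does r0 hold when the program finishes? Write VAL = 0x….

VAL = 0x5b

0: ✓ CMP  NZCV=0110
1: ✓ MOVEQ  r3←0x31
2: ✓ SUBGE  r0←0x7c
3: ✓ MOVPL  r3←0x5e
4: ✓ CMP  NZCV=1001
5: · ADDCS
6: ✓ SUBCC  r0←0xcc
7: ✓ CMP  NZCV=0000
8: ✓ MOVPL  r3←0x91
9: ✓ SUBGT  r0←0x5b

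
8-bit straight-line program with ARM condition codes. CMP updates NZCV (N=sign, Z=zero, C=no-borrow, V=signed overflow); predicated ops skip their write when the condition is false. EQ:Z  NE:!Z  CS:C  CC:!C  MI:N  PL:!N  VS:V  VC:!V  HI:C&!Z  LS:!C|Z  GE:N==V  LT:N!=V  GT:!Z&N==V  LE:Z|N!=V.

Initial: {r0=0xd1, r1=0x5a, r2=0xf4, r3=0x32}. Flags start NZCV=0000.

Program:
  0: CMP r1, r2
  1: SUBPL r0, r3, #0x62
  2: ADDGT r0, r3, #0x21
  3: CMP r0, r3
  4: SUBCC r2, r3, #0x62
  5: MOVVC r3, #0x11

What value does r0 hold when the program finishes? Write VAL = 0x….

VAL = 0x53

[0] flags=0000 → (cmp)
[1] flags=0000 PL?T → r0=0xd0
[2] flags=0000 GT?T → r0=0x53
[3] flags=0010 → (cmp)
[4] flags=0010 CC?F → skip
[5] flags=0010 VC?T → r3=0x11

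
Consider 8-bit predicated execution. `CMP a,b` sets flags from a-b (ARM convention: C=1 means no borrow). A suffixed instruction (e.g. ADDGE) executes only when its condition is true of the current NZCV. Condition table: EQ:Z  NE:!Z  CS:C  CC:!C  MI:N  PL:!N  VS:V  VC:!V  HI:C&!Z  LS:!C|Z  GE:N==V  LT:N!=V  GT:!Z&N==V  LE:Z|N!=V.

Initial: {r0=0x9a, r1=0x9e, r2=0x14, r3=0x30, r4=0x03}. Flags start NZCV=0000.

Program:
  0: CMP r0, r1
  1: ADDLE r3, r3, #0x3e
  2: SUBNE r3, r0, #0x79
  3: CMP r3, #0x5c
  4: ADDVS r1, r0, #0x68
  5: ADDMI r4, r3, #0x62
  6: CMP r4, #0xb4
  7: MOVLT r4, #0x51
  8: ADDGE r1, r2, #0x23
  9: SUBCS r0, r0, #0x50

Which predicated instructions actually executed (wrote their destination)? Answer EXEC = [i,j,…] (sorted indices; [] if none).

EXEC = [1,2,5,7]

[0] flags=1000 → (cmp)
[1] flags=1000 LE?T → r3=0x6e
[2] flags=1000 NE?T → r3=0x21
[3] flags=1000 → (cmp)
[4] flags=1000 VS?F → skip
[5] flags=1000 MI?T → r4=0x83
[6] flags=1000 → (cmp)
[7] flags=1000 LT?T → r4=0x51
[8] flags=1000 GE?F → skip
[9] flags=1000 CS?F → skip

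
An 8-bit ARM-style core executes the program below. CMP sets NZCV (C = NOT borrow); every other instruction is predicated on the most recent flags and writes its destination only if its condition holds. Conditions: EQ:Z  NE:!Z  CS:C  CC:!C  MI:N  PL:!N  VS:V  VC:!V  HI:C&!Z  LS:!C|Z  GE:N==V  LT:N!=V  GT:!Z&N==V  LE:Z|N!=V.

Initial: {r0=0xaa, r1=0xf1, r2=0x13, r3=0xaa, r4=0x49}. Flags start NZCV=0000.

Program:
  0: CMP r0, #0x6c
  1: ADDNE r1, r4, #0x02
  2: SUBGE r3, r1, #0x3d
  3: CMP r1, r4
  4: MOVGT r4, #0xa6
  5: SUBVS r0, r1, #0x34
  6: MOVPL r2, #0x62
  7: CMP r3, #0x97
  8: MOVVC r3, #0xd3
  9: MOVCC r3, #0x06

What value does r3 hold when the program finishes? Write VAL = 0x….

[0] flags=0011 → (cmp)
[1] flags=0011 NE?T → r1=0x4b
[2] flags=0011 GE?F → skip
[3] flags=0010 → (cmp)
[4] flags=0010 GT?T → r4=0xa6
[5] flags=0010 VS?F → skip
[6] flags=0010 PL?T → r2=0x62
[7] flags=0010 → (cmp)
[8] flags=0010 VC?T → r3=0xd3
[9] flags=0010 CC?F → skip

VAL = 0xd3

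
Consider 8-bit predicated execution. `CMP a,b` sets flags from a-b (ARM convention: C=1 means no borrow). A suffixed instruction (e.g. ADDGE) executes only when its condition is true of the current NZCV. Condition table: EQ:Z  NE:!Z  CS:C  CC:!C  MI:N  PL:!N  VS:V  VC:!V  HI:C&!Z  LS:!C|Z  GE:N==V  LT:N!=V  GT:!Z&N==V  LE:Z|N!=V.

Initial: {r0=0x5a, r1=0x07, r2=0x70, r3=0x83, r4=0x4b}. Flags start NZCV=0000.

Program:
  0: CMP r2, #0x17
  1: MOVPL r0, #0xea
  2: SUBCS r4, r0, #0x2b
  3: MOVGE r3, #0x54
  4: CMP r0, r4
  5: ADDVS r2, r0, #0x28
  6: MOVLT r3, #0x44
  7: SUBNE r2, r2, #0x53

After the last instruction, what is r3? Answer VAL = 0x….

VAL = 0x54

0: ✓ CMP  NZCV=0010
1: ✓ MOVPL  r0←0xea
2: ✓ SUBCS  r4←0xbf
3: ✓ MOVGE  r3←0x54
4: ✓ CMP  NZCV=0010
5: · ADDVS
6: · MOVLT
7: ✓ SUBNE  r2←0x1d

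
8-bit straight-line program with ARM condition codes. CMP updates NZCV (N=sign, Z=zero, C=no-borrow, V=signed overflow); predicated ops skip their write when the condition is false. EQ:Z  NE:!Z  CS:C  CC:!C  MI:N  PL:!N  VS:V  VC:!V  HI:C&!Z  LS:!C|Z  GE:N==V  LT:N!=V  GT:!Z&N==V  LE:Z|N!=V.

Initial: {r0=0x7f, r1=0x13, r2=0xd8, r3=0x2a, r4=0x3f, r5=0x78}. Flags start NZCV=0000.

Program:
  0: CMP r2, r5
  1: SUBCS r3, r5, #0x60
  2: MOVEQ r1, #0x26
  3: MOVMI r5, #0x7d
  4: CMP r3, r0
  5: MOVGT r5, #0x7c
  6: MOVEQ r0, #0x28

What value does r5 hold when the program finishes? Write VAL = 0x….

VAL = 0x78

[0] flags=0011 → (cmp)
[1] flags=0011 CS?T → r3=0x18
[2] flags=0011 EQ?F → skip
[3] flags=0011 MI?F → skip
[4] flags=1000 → (cmp)
[5] flags=1000 GT?F → skip
[6] flags=1000 EQ?F → skip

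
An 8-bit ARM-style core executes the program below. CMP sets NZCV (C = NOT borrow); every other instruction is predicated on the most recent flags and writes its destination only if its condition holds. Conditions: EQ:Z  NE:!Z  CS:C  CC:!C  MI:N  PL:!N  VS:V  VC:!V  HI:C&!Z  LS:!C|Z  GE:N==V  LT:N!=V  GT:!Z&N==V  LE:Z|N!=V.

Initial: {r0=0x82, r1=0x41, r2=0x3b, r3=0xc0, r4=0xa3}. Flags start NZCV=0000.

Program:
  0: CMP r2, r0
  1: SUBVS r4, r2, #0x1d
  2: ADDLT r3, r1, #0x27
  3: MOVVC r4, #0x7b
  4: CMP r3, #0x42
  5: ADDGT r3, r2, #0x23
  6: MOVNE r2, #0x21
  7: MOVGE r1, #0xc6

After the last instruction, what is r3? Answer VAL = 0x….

VAL = 0xc0

[0] flags=1001 → (cmp)
[1] flags=1001 VS?T → r4=0x1e
[2] flags=1001 LT?F → skip
[3] flags=1001 VC?F → skip
[4] flags=0011 → (cmp)
[5] flags=0011 GT?F → skip
[6] flags=0011 NE?T → r2=0x21
[7] flags=0011 GE?F → skip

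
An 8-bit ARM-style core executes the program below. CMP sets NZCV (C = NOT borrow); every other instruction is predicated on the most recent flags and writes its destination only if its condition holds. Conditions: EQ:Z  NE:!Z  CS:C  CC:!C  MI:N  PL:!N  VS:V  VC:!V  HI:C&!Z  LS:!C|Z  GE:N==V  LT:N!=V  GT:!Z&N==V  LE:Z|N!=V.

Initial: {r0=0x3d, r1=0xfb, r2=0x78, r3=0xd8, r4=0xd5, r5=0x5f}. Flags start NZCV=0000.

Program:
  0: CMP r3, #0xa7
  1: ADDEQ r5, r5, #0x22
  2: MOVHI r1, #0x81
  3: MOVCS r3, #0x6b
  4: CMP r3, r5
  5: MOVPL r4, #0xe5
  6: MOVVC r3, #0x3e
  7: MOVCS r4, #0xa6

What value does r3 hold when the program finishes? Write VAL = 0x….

VAL = 0x3e

[0] flags=0010 → (cmp)
[1] flags=0010 EQ?F → skip
[2] flags=0010 HI?T → r1=0x81
[3] flags=0010 CS?T → r3=0x6b
[4] flags=0010 → (cmp)
[5] flags=0010 PL?T → r4=0xe5
[6] flags=0010 VC?T → r3=0x3e
[7] flags=0010 CS?T → r4=0xa6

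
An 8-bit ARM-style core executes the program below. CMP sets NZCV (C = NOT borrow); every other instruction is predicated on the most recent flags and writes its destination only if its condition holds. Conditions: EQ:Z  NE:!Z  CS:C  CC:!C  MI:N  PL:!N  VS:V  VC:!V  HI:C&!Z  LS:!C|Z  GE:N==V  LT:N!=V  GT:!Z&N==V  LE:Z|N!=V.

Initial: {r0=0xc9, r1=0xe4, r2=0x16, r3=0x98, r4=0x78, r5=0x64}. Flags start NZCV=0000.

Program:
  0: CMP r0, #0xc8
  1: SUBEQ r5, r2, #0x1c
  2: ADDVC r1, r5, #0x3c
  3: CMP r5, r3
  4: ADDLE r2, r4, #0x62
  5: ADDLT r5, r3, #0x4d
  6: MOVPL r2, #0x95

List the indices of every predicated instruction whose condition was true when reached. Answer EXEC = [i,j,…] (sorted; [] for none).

EXEC = [2]

0: ✓ CMP  NZCV=0010
1: · SUBEQ
2: ✓ ADDVC  r1←0xa0
3: ✓ CMP  NZCV=1001
4: · ADDLE
5: · ADDLT
6: · MOVPL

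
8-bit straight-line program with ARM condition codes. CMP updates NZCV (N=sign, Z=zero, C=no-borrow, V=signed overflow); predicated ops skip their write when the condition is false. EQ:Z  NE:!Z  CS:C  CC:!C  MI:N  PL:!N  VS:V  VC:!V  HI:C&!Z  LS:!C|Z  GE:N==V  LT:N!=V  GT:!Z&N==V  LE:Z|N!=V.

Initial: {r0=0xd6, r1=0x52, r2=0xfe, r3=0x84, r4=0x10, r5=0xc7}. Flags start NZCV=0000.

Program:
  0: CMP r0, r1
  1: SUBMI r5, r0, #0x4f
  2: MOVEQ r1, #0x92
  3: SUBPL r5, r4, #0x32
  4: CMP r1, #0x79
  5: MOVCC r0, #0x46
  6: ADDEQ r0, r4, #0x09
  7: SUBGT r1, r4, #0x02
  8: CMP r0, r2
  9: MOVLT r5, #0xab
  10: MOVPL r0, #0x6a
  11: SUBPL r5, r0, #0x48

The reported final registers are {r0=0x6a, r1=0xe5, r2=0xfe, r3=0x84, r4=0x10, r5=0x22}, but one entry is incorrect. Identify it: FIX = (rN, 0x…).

FIX = (r1, 0x52)

0: ✓ CMP  NZCV=1010
1: ✓ SUBMI  r5←0x87
2: · MOVEQ
3: · SUBPL
4: ✓ CMP  NZCV=1000
5: ✓ MOVCC  r0←0x46
6: · ADDEQ
7: · SUBGT
8: ✓ CMP  NZCV=0000
9: · MOVLT
10: ✓ MOVPL  r0←0x6a
11: ✓ SUBPL  r5←0x22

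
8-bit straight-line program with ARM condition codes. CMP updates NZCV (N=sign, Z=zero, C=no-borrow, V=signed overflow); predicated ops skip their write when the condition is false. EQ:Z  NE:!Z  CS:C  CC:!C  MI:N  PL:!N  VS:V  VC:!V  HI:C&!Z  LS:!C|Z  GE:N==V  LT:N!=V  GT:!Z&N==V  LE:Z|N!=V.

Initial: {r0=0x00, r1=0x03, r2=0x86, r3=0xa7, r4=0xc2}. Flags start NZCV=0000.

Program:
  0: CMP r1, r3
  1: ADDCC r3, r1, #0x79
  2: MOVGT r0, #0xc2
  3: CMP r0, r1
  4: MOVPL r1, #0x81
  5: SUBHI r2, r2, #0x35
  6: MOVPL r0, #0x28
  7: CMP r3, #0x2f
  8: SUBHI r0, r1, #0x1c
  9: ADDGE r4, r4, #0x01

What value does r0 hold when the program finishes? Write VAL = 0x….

0: ✓ CMP  NZCV=0000
1: ✓ ADDCC  r3←0x7c
2: ✓ MOVGT  r0←0xc2
3: ✓ CMP  NZCV=1010
4: · MOVPL
5: ✓ SUBHI  r2←0x51
6: · MOVPL
7: ✓ CMP  NZCV=0010
8: ✓ SUBHI  r0←0xe7
9: ✓ ADDGE  r4←0xc3

VAL = 0xe7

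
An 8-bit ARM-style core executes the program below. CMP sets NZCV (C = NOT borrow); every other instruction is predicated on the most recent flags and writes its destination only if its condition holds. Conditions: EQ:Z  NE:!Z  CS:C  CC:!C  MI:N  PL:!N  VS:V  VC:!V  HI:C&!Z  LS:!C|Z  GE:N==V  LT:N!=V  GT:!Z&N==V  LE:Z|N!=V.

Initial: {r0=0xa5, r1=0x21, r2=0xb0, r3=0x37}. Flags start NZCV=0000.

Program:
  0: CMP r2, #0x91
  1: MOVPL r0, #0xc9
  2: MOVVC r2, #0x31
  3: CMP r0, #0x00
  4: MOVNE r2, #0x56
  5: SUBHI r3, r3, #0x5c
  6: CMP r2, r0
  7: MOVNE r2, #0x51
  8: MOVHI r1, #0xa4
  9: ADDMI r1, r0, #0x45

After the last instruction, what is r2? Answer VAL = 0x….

0: ✓ CMP  NZCV=0010
1: ✓ MOVPL  r0←0xc9
2: ✓ MOVVC  r2←0x31
3: ✓ CMP  NZCV=1010
4: ✓ MOVNE  r2←0x56
5: ✓ SUBHI  r3←0xdb
6: ✓ CMP  NZCV=1001
7: ✓ MOVNE  r2←0x51
8: · MOVHI
9: ✓ ADDMI  r1←0x0e

VAL = 0x51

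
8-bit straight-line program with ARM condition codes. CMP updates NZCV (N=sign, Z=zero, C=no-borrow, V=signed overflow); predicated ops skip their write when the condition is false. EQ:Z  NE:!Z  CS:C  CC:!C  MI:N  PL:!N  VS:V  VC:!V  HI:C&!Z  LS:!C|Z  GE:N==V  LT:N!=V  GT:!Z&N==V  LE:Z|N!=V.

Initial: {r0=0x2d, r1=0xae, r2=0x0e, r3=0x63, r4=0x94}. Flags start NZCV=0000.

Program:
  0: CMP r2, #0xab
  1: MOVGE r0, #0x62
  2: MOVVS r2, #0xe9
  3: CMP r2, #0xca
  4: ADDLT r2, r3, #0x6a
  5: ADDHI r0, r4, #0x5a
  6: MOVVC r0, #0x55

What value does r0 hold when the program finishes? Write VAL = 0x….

0: ✓ CMP  NZCV=0000
1: ✓ MOVGE  r0←0x62
2: · MOVVS
3: ✓ CMP  NZCV=0000
4: · ADDLT
5: · ADDHI
6: ✓ MOVVC  r0←0x55

VAL = 0x55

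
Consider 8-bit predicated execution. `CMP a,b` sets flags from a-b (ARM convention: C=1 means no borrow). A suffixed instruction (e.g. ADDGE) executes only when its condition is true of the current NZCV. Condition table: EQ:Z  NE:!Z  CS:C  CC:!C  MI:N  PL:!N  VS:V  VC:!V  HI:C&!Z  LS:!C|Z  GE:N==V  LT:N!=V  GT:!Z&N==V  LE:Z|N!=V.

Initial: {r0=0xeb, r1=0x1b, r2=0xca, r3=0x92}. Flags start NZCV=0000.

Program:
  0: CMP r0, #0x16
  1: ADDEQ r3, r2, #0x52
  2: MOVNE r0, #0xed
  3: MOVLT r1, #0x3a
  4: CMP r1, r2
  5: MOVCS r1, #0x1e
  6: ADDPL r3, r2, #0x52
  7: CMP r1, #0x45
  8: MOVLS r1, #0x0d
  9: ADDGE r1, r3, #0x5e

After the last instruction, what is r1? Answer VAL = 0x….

VAL = 0x0d

0: ✓ CMP  NZCV=1010
1: · ADDEQ
2: ✓ MOVNE  r0←0xed
3: ✓ MOVLT  r1←0x3a
4: ✓ CMP  NZCV=0000
5: · MOVCS
6: ✓ ADDPL  r3←0x1c
7: ✓ CMP  NZCV=1000
8: ✓ MOVLS  r1←0x0d
9: · ADDGE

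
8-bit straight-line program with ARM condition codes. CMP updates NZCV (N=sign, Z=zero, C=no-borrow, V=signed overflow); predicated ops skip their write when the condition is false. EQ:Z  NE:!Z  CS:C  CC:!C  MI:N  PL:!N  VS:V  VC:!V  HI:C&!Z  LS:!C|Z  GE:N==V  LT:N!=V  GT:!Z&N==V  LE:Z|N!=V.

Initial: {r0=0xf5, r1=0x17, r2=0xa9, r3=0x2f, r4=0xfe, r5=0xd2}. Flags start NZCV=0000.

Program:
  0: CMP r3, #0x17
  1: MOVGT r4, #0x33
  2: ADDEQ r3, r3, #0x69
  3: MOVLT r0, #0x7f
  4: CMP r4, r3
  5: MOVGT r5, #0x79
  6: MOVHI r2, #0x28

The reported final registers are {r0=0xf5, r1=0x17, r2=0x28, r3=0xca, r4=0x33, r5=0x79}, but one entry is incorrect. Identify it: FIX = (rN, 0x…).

[0] flags=0010 → (cmp)
[1] flags=0010 GT?T → r4=0x33
[2] flags=0010 EQ?F → skip
[3] flags=0010 LT?F → skip
[4] flags=0010 → (cmp)
[5] flags=0010 GT?T → r5=0x79
[6] flags=0010 HI?T → r2=0x28

FIX = (r3, 0x2f)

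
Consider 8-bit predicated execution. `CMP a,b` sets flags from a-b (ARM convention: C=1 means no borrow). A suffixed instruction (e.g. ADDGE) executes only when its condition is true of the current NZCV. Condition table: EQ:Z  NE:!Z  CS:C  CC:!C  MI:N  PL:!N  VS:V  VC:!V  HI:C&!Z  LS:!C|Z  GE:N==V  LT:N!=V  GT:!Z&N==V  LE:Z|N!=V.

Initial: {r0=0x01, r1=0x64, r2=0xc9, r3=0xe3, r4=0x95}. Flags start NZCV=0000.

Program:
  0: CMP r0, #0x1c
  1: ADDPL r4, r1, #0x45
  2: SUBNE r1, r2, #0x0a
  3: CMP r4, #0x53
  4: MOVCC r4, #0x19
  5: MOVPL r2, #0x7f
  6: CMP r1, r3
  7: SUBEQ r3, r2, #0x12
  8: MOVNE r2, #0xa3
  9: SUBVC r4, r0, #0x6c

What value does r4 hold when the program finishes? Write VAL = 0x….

0: ✓ CMP  NZCV=1000
1: · ADDPL
2: ✓ SUBNE  r1←0xbf
3: ✓ CMP  NZCV=0011
4: · MOVCC
5: ✓ MOVPL  r2←0x7f
6: ✓ CMP  NZCV=1000
7: · SUBEQ
8: ✓ MOVNE  r2←0xa3
9: ✓ SUBVC  r4←0x95

VAL = 0x95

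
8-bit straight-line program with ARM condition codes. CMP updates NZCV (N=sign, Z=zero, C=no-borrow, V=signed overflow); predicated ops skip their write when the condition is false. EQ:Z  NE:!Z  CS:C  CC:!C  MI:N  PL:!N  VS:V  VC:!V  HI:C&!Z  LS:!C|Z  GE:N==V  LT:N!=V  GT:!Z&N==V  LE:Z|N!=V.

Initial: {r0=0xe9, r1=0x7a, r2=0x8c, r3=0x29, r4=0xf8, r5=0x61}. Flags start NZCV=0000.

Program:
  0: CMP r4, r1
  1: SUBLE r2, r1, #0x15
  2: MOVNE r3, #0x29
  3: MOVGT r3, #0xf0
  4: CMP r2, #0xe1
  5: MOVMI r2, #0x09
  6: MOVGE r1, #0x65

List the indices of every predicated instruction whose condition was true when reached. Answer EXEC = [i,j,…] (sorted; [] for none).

EXEC = [1,2,5,6]

[0] flags=0011 → (cmp)
[1] flags=0011 LE?T → r2=0x65
[2] flags=0011 NE?T → r3=0x29
[3] flags=0011 GT?F → skip
[4] flags=1001 → (cmp)
[5] flags=1001 MI?T → r2=0x09
[6] flags=1001 GE?T → r1=0x65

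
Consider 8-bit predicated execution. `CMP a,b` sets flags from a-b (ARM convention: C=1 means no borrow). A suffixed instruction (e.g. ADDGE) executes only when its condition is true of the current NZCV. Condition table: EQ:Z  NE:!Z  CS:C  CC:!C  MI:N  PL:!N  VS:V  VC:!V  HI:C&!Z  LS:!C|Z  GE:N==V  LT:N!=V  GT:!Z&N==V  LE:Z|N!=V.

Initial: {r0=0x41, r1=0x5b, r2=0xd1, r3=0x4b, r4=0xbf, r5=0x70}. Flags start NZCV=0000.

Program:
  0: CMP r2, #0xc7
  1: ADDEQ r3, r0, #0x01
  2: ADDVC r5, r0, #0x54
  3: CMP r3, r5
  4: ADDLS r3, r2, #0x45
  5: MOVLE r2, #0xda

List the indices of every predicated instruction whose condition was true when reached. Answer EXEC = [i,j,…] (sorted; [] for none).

0: ✓ CMP  NZCV=0010
1: · ADDEQ
2: ✓ ADDVC  r5←0x95
3: ✓ CMP  NZCV=1001
4: ✓ ADDLS  r3←0x16
5: · MOVLE

EXEC = [2,4]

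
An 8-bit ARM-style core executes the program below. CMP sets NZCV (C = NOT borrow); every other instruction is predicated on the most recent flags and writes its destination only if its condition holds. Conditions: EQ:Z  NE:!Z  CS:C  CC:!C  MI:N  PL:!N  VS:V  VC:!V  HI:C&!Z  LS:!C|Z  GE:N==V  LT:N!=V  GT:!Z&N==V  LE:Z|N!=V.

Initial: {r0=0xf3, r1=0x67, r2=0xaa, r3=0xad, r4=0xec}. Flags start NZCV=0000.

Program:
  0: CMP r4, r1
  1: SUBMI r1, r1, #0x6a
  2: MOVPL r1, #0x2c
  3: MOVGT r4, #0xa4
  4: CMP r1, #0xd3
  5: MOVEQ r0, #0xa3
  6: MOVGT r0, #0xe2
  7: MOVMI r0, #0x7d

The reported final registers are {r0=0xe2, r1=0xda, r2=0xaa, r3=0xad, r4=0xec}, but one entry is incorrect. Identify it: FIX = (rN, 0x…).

FIX = (r1, 0xfd)

[0] flags=1010 → (cmp)
[1] flags=1010 MI?T → r1=0xfd
[2] flags=1010 PL?F → skip
[3] flags=1010 GT?F → skip
[4] flags=0010 → (cmp)
[5] flags=0010 EQ?F → skip
[6] flags=0010 GT?T → r0=0xe2
[7] flags=0010 MI?F → skip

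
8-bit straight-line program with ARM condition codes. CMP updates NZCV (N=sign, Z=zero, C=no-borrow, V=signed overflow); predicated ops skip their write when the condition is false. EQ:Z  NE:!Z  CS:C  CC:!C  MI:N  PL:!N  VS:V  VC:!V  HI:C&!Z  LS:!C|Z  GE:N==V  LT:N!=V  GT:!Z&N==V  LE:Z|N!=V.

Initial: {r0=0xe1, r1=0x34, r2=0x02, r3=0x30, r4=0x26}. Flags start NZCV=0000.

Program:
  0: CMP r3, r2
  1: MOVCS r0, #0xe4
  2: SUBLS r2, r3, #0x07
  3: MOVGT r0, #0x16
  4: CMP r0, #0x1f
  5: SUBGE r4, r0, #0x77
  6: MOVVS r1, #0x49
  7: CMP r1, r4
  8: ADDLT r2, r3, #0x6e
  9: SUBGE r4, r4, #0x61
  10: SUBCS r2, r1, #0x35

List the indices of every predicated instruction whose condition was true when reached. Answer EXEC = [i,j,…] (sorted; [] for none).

EXEC = [1,3,9,10]

0: ✓ CMP  NZCV=0010
1: ✓ MOVCS  r0←0xe4
2: · SUBLS
3: ✓ MOVGT  r0←0x16
4: ✓ CMP  NZCV=1000
5: · SUBGE
6: · MOVVS
7: ✓ CMP  NZCV=0010
8: · ADDLT
9: ✓ SUBGE  r4←0xc5
10: ✓ SUBCS  r2←0xff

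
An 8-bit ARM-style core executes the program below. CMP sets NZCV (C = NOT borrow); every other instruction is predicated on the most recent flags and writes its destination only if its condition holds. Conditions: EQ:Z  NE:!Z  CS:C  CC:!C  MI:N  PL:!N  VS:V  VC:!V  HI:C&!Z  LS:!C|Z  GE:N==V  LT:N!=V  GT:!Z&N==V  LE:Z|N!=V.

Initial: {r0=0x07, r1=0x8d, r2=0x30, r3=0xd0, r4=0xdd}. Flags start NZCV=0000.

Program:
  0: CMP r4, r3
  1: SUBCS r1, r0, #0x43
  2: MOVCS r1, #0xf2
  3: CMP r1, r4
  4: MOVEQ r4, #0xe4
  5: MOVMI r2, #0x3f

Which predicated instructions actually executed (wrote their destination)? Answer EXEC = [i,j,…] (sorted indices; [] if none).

EXEC = [1,2]

[0] flags=0010 → (cmp)
[1] flags=0010 CS?T → r1=0xc4
[2] flags=0010 CS?T → r1=0xf2
[3] flags=0010 → (cmp)
[4] flags=0010 EQ?F → skip
[5] flags=0010 MI?F → skip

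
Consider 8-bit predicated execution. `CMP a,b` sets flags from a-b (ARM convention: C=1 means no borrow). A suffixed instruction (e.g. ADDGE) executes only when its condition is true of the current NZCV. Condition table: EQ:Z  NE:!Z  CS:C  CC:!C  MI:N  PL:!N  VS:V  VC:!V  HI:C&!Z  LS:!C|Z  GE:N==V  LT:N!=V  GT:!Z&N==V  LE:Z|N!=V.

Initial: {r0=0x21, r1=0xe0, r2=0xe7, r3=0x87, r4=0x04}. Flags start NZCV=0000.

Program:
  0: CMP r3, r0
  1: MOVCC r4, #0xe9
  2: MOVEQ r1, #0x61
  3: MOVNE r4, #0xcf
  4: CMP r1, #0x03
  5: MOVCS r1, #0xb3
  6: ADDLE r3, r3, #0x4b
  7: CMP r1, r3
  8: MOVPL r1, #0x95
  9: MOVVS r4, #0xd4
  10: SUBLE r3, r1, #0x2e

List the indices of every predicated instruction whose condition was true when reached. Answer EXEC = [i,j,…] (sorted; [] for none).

0: ✓ CMP  NZCV=0011
1: · MOVCC
2: · MOVEQ
3: ✓ MOVNE  r4←0xcf
4: ✓ CMP  NZCV=1010
5: ✓ MOVCS  r1←0xb3
6: ✓ ADDLE  r3←0xd2
7: ✓ CMP  NZCV=1000
8: · MOVPL
9: · MOVVS
10: ✓ SUBLE  r3←0x85

EXEC = [3,5,6,10]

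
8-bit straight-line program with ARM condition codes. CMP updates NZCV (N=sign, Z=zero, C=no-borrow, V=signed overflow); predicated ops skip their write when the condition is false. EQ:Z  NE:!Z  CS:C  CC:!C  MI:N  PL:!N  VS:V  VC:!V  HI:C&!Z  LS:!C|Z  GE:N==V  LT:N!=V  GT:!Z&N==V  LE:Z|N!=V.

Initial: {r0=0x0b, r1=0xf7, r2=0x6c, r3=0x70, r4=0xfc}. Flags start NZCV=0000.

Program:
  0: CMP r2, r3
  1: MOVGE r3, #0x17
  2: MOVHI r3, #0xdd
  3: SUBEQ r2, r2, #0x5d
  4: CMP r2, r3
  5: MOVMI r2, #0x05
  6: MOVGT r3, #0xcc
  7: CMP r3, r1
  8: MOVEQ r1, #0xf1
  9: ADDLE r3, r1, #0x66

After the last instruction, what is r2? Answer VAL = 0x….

0: ✓ CMP  NZCV=1000
1: · MOVGE
2: · MOVHI
3: · SUBEQ
4: ✓ CMP  NZCV=1000
5: ✓ MOVMI  r2←0x05
6: · MOVGT
7: ✓ CMP  NZCV=0000
8: · MOVEQ
9: · ADDLE

VAL = 0x05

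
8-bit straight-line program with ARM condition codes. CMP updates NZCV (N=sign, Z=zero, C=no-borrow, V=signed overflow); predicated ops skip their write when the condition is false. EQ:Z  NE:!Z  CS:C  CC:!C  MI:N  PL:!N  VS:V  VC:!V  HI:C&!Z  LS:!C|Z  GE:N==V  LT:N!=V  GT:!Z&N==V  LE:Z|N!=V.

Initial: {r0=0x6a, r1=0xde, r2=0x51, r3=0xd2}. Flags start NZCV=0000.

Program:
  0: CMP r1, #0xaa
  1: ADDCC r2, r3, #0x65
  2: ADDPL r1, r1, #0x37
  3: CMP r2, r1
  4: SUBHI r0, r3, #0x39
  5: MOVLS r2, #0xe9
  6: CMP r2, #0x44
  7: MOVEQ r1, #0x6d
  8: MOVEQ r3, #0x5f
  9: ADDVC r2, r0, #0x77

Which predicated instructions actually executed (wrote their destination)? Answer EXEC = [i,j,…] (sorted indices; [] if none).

EXEC = [2,4,9]

[0] flags=0010 → (cmp)
[1] flags=0010 CC?F → skip
[2] flags=0010 PL?T → r1=0x15
[3] flags=0010 → (cmp)
[4] flags=0010 HI?T → r0=0x99
[5] flags=0010 LS?F → skip
[6] flags=0010 → (cmp)
[7] flags=0010 EQ?F → skip
[8] flags=0010 EQ?F → skip
[9] flags=0010 VC?T → r2=0x10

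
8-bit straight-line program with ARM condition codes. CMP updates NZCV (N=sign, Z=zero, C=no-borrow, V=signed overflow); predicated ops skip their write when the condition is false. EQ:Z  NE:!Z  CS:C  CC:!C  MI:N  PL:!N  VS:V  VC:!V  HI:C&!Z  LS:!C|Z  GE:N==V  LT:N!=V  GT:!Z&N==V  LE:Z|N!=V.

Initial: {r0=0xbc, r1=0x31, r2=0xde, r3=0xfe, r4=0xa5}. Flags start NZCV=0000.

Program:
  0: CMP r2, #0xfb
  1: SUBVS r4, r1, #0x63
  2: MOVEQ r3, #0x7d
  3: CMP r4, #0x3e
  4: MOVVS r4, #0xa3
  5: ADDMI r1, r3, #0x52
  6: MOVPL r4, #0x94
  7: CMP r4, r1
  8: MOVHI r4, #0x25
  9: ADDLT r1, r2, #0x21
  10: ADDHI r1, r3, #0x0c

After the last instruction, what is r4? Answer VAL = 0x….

0: ✓ CMP  NZCV=1000
1: · SUBVS
2: · MOVEQ
3: ✓ CMP  NZCV=0011
4: ✓ MOVVS  r4←0xa3
5: · ADDMI
6: ✓ MOVPL  r4←0x94
7: ✓ CMP  NZCV=0011
8: ✓ MOVHI  r4←0x25
9: ✓ ADDLT  r1←0xff
10: ✓ ADDHI  r1←0x0a

VAL = 0x25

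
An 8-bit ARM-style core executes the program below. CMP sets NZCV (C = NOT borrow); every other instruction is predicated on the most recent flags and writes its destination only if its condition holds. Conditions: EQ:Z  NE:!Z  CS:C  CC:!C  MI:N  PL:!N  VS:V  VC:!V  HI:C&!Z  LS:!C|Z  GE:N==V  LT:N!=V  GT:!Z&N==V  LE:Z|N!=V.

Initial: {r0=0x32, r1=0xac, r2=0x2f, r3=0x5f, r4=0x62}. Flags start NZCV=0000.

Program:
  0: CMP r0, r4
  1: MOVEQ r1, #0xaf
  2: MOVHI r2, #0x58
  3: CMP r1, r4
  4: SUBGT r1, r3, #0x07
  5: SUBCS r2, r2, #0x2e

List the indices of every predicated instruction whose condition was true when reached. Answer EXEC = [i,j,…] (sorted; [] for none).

EXEC = [5]

0: ✓ CMP  NZCV=1000
1: · MOVEQ
2: · MOVHI
3: ✓ CMP  NZCV=0011
4: · SUBGT
5: ✓ SUBCS  r2←0x01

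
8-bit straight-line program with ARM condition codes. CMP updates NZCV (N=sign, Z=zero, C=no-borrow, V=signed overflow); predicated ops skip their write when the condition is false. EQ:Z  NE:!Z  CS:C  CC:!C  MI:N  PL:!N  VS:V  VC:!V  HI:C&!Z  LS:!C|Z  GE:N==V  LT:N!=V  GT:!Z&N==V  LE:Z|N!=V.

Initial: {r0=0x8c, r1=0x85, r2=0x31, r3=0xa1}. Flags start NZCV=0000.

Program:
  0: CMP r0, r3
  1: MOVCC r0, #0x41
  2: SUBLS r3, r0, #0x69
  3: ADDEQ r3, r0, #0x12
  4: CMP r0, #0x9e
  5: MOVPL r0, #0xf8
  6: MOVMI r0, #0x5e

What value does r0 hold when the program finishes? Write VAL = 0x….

VAL = 0x5e

[0] flags=1000 → (cmp)
[1] flags=1000 CC?T → r0=0x41
[2] flags=1000 LS?T → r3=0xd8
[3] flags=1000 EQ?F → skip
[4] flags=1001 → (cmp)
[5] flags=1001 PL?F → skip
[6] flags=1001 MI?T → r0=0x5e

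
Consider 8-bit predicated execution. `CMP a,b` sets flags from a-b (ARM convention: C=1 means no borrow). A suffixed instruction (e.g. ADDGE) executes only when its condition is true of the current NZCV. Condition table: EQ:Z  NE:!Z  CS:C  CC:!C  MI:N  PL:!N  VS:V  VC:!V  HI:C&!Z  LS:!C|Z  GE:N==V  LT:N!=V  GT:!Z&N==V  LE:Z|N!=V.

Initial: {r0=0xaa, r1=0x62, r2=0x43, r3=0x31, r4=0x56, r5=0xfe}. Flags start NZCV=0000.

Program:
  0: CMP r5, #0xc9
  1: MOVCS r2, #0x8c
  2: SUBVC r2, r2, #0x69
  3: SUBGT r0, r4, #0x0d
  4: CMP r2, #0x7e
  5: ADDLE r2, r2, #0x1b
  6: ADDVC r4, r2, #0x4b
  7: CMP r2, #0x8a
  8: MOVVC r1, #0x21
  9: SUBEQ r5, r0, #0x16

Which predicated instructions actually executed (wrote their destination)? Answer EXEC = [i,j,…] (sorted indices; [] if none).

EXEC = [1,2,3,5,6]

0: ✓ CMP  NZCV=0010
1: ✓ MOVCS  r2←0x8c
2: ✓ SUBVC  r2←0x23
3: ✓ SUBGT  r0←0x49
4: ✓ CMP  NZCV=1000
5: ✓ ADDLE  r2←0x3e
6: ✓ ADDVC  r4←0x89
7: ✓ CMP  NZCV=1001
8: · MOVVC
9: · SUBEQ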